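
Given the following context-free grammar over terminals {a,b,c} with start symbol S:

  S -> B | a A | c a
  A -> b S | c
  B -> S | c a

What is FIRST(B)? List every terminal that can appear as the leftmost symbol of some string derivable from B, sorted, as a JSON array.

Compute FIRST by fixpoint:
pass 1:
  A via A→b S: +{b}
  A via A→c: +{c}
  B via B→c a: +{c}
  S via S→B: +{c}
  S via S→a A: +{a}
  FIRST[S]={a,c}  FIRST[A]={b,c}  FIRST[B]={c}
pass 2:
  B via B→S: +{a}
  FIRST[S]={a,c}  FIRST[A]={b,c}  FIRST[B]={a,c}
pass 3: (stable)
  FIRST[S]={a,c}  FIRST[A]={b,c}  FIRST[B]={a,c}

FIRST(B) = ["a", "c"]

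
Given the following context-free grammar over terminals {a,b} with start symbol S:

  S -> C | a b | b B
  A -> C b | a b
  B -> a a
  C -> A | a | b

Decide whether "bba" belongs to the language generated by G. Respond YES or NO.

CNF form of G:
  S -> C T0 | T0 B | T1 T0 | a | b
  A -> C T0 | T1 T0
  B -> T1 T1
  C -> C T0 | T1 T0 | a | b
  T0 -> b
  T1 -> a

Fill CYK table bottom-up:
  cell(0,0) b: {C,S,T0}  orig:{C,S}
  cell(1,1) b: {C,S,T0}  orig:{C,S}
  cell(2,2) a: {C,S,T1}  orig:{C,S}
  cell(0,1) bb: {A,C,S}
  cell(1,2) ba: ∅
  cell(0,2) bba: ∅

S ∉ T[0,2] ⇒ NO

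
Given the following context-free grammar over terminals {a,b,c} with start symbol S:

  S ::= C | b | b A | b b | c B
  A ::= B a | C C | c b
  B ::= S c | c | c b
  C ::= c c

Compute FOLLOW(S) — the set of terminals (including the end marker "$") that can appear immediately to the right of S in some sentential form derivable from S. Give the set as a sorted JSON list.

FIRST iteration:
round 1:
  A via A→c b: +{c}
  B via B→c: +{c}
  C via C→c c: +{c}
  S via S→C: +{c}
  S via S→b: +{b}
  FIRST[S]={b,c}  FIRST[A]={c}  FIRST[B]={c}  FIRST[C]={c}
round 2:
  B via B→S c: +{b}
  FIRST[S]={b,c}  FIRST[A]={c}  FIRST[B]={b,c}  FIRST[C]={c}
round 3:
  A via A→B a: +{b}
  FIRST[S]={b,c}  FIRST[A]={b,c}  FIRST[B]={b,c}  FIRST[C]={c}
round 4: (no change)
  FIRST[S]={b,c}  FIRST[A]={b,c}  FIRST[B]={b,c}  FIRST[C]={c}

FOLLOW sets:
seed FOLLOW(S) with $
pass 1:
  A→B a: FOLLOW(B) ⊇ FIRST(a) = {a}; new: +{a}
  A→C C: FOLLOW(C) ⊇ FIRST(C) = {c}; new: +{c}
  B→S c: FOLLOW(S) ⊇ FIRST(c) = {c}; new: +{c}
  S→C: FOLLOW(C) ⊇ FOLLOW(S) ⊇ {$,c}; new: +{$}
  S→b A: FOLLOW(A) ⊇ FOLLOW(S) ⊇ {$,c}; new: +{$,c}
  S→c B: FOLLOW(B) ⊇ FOLLOW(S) ⊇ {$,c}; new: +{$,c}
  S: {$,c}  A: {$,c}  B: {$,a,c}  C: {$,c}
pass 2: — fixpoint
  S: {$,c}  A: {$,c}  B: {$,a,c}  C: {$,c}

FOLLOW(S) = ["$", "c"]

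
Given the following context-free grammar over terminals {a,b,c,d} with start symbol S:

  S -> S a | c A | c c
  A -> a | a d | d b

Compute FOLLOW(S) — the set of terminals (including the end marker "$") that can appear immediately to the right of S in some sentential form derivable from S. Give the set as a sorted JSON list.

FIRST sets, iterate to fixpoint:
round 1:
  A via A→a: +{a}
  A via A→d b: +{d}
  S via S→c A: +{c}
  S: {c}  A: {a,d}
round 2: (stable)
  S: {c}  A: {a,d}

FOLLOW sets:
seed FOLLOW(S) with $
round 1:
  S→S a: FOLLOW(S) ⊇ FIRST(a) = {a}; new: +{a}
  S→c A: FOLLOW(A) ⊇ FOLLOW(S) ⊇ {$,a}; new: +{$,a}
  S: {$,a}  A: {$,a}
round 2: (stable)
  S: {$,a}  A: {$,a}

FOLLOW(S) = ["$", "a"]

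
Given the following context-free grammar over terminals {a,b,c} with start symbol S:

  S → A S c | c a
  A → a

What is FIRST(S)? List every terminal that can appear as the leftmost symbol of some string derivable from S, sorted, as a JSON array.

FIRST sets, iterate to fixpoint:
round 1:
  A via A→a: +{a}
  S via S→A S c: +{a}
  S via S→c a: +{c}
  FIRST(S)={a,c}  FIRST(A)={a}
round 2: (stable)
  FIRST(S)={a,c}  FIRST(A)={a}

FIRST(S) = ["a", "c"]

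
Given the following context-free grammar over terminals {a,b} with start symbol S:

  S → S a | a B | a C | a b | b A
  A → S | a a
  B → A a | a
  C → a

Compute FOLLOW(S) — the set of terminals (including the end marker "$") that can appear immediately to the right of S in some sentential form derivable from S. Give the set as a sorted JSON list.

Compute FIRST by fixpoint:
pass 1:
  A via A→a a: +{a}
  B via B→A a: +{a}
  C via C→a: +{a}
  S via S→a B: +{a}
  S via S→b A: +{b}
  S: {a,b}  A: {a}  B: {a}  C: {a}
pass 2:
  A via A→S: +{b}
  B via B→A a: +{b}
  S: {a,b}  A: {a,b}  B: {a,b}  C: {a}
pass 3: done
  S: {a,b}  A: {a,b}  B: {a,b}  C: {a}

FOLLOW iteration:
seed FOLLOW(S) with $
pass 1:
  B→A a: FOLLOW(A) ⊇ FIRST(a) = {a}; new: +{a}
  S→S a: FOLLOW(S) ⊇ FIRST(a) = {a}; new: +{a}
  S→a B: FOLLOW(B) ⊇ FOLLOW(S) ⊇ {$,a}; new: +{$,a}
  S→a C: FOLLOW(C) ⊇ FOLLOW(S) ⊇ {$,a}; new: +{$,a}
  S→b A: FOLLOW(A) ⊇ FOLLOW(S) ⊇ {$,a}; new: +{$}
  FOLLOW(S)={$,a}  FOLLOW(A)={$,a}  FOLLOW(B)={$,a}  FOLLOW(C)={$,a}
pass 2: — fixpoint
  FOLLOW(S)={$,a}  FOLLOW(A)={$,a}  FOLLOW(B)={$,a}  FOLLOW(C)={$,a}

FOLLOW(S) = ["$", "a"]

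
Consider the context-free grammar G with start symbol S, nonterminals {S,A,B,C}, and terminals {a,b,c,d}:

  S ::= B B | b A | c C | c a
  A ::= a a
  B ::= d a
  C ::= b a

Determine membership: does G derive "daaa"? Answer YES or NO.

CNF form of G:
  S -> B B | T2 A | T3 C | T3 T0
  A -> T0 T0
  B -> T1 T0
  C -> T2 T0
  T0 -> a
  T1 -> d
  T2 -> b
  T3 -> c

Fill CYK table bottom-up:
  cell(0,0) d: {T1}  orig:{}
  cell(1,1) a: {T0}  orig:{}
  cell(2,2) a: {T0}  orig:{}
  cell(3,3) a: {T0}  orig:{}
  cell(0,1) da: {B}
  cell(1,2) aa: {A}
  cell(2,3) aa: {A}
  cell(0,2) daa: ∅
  cell(1,3) aaa: ∅
  cell(0,3) daaa: ∅

S ∉ T[0,3] ⇒ NO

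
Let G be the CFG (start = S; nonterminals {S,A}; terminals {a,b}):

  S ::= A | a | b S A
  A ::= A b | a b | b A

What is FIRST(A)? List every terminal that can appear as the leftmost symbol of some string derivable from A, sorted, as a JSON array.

FIRST iteration:
[1]
  A via A→a b: +{a}
  A via A→b A: +{b}
  S via S→A: +{a,b}
  FIRST[S]={a,b}  FIRST[A]={a,b}
[2] (stable)
  FIRST[S]={a,b}  FIRST[A]={a,b}

FIRST(A) = ["a", "b"]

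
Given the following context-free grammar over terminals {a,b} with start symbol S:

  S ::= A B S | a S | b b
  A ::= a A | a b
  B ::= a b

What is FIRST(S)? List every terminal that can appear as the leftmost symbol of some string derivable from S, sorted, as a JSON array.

Compute FIRST by fixpoint:
round 1:
  A via A→a A: +{a}
  B via B→a b: +{a}
  S via S→A B S: +{a}
  S via S→b b: +{b}
  FIRST[S]={a,b}  FIRST[A]={a}  FIRST[B]={a}
round 2: (stable)
  FIRST[S]={a,b}  FIRST[A]={a}  FIRST[B]={a}

FIRST(S) = ["a", "b"]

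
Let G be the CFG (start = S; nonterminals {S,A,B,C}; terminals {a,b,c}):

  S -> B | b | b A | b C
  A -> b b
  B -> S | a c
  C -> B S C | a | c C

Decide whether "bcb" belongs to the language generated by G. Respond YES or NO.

CNF form of G:
  S -> T0 A | T0 C | T1 T2 | b
  A -> T0 T0
  B -> T0 A | T0 C | T1 T2 | b
  C -> B X3 | T2 C | a
  T0 -> b
  T1 -> a
  T2 -> c
  X3 -> S C

CYK fill:
  [0..0]={B,S,T0}  "b"  orig:{B,S}
  [1..1]={T2}  "c"  orig:{}
  [2..2]={B,S,T0}  "b"  orig:{B,S}
  [0..1]=∅  "bc"
  [1..2]=∅  "cb"
  [0..2]=∅  "bcb"

S ∉ T[0,2] ⇒ NO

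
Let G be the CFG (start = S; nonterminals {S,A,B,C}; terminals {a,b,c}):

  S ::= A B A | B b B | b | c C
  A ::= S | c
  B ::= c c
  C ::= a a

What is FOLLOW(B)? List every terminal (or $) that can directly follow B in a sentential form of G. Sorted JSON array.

FIRST sets, iterate to fixpoint:
round 1:
  A via A→c: +{c}
  B via B→c c: +{c}
  C via C→a a: +{a}
  S via S→A B A: +{c}
  S via S→b: +{b}
  FIRST(S)={b,c}  FIRST(A)={c}  FIRST(B)={c}  FIRST(C)={a}
round 2:
  A via A→S: +{b}
  FIRST(S)={b,c}  FIRST(A)={b,c}  FIRST(B)={c}  FIRST(C)={a}
round 3: — fixpoint
  FIRST(S)={b,c}  FIRST(A)={b,c}  FIRST(B)={c}  FIRST(C)={a}

FOLLOW iteration:
seed FOLLOW(S) with $
pass 1:
  S→A B A: FOLLOW(A) ⊇ FIRST(B) = {c}; new: +{c}
  S→A B A: FOLLOW(B) ⊇ FIRST(A) = {b,c}; new: +{b,c}
  S→A B A: FOLLOW(A) ⊇ FOLLOW(S) ⊇ {$}; new: +{$}
  S→B b B: FOLLOW(B) ⊇ FOLLOW(S) ⊇ {$}; new: +{$}
  S→c C: FOLLOW(C) ⊇ FOLLOW(S) ⊇ {$}; new: +{$}
  FOLLOW[S]={$}  FOLLOW[A]={$,c}  FOLLOW[B]={$,b,c}  FOLLOW[C]={$}
pass 2:
  A→S: FOLLOW(S) ⊇ FOLLOW(A) ⊇ {$,c}; new: +{c}
  S→c C: FOLLOW(C) ⊇ FOLLOW(S) ⊇ {$,c}; new: +{c}
  FOLLOW[S]={$,c}  FOLLOW[A]={$,c}  FOLLOW[B]={$,b,c}  FOLLOW[C]={$,c}
pass 3: (no change)
  FOLLOW[S]={$,c}  FOLLOW[A]={$,c}  FOLLOW[B]={$,b,c}  FOLLOW[C]={$,c}

FOLLOW(B) = ["$", "b", "c"]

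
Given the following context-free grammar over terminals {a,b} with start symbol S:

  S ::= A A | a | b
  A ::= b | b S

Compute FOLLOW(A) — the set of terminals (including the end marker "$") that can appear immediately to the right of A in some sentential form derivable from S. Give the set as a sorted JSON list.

Compute FIRST by fixpoint:
iter 1:
  A via A→b: +{b}
  S via S→A A: +{b}
  S via S→a: +{a}
  FIRST(S)={a,b}  FIRST(A)={b}
iter 2: (no change)
  FIRST(S)={a,b}  FIRST(A)={b}

FOLLOW sets:
seed FOLLOW(S) with $
round 1:
  S→A A: FOLLOW(A) ⊇ FIRST(A) = {b}; new: +{b}
  S→A A: FOLLOW(A) ⊇ FOLLOW(S) ⊇ {$}; new: +{$}
  S: {$}  A: {$,b}
round 2:
  A→b S: FOLLOW(S) ⊇ FOLLOW(A) ⊇ {$,b}; new: +{b}
  S: {$,b}  A: {$,b}
round 3: (stable)
  S: {$,b}  A: {$,b}

FOLLOW(A) = ["$", "b"]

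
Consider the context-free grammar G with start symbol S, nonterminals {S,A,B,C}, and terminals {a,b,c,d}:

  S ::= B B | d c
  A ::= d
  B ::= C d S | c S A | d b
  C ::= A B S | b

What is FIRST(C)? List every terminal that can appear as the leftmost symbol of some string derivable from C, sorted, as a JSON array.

FIRST iteration:
round 1:
  A via A→d: +{d}
  B via B→c S A: +{c}
  B via B→d b: +{d}
  C via C→A B S: +{d}
  C via C→b: +{b}
  S via S→B B: +{c,d}
  FIRST(S)={c,d}  FIRST(A)={d}  FIRST(B)={c,d}  FIRST(C)={b,d}
round 2:
  B via B→C d S: +{b}
  S via S→B B: +{b}
  FIRST(S)={b,c,d}  FIRST(A)={d}  FIRST(B)={b,c,d}  FIRST(C)={b,d}
round 3: done
  FIRST(S)={b,c,d}  FIRST(A)={d}  FIRST(B)={b,c,d}  FIRST(C)={b,d}

FIRST(C) = ["b", "d"]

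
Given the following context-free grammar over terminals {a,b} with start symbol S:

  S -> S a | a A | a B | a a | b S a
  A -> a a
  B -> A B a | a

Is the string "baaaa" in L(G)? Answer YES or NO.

CNF form of G:
  S -> S T0 | T0 A | T0 B | T0 T0 | T1 X3
  A -> T0 T0
  B -> A X2 | a
  T0 -> a
  T1 -> b
  X2 -> B T0
  X3 -> S T0

Fill CYK table bottom-up:
  [0..0]={T1}  "b"  orig:{}
  [1..1]={B,T0}  "a"  orig:{B}
  [2..2]={B,T0}  "a"  orig:{B}
  [3..3]={B,T0}  "a"  orig:{B}
  [4..4]={B,T0}  "a"  orig:{B}
  [0..1]=∅  "ba"
  [1..2]={A,S,X2}  "aa"  orig:{A,S}
  [2..3]={A,S,X2}  "aa"  orig:{A,S}
  [3..4]={A,S,X2}  "aa"  orig:{A,S}
  [0..2]=∅  "baa"
  [1..3]={S,X3}  "aaa"  orig:{S}
  [2..4]={S,X3}  "aaa"  orig:{S}
  [0..3]={S}  "baaa"
  [1..4]={B,S,X3}  "aaaa"  orig:{B,S}
  [0..4]={S,X3}  "baaaa"  orig:{S}

S ∈ T[0,4] ⇒ YES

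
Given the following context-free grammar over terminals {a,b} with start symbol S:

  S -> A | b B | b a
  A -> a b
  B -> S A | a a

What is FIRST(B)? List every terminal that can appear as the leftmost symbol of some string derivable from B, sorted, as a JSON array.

Compute FIRST by fixpoint:
iter 1:
  A via A→a b: +{a}
  B via B→a a: +{a}
  S via S→A: +{a}
  S via S→b B: +{b}
  S: {a,b}  A: {a}  B: {a}
iter 2:
  B via B→S A: +{b}
  S: {a,b}  A: {a}  B: {a,b}
iter 3: — fixpoint
  S: {a,b}  A: {a}  B: {a,b}

FIRST(B) = ["a", "b"]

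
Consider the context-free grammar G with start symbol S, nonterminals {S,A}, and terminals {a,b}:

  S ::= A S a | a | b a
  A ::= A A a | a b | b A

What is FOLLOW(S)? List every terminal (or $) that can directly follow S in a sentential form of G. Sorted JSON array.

Compute FIRST by fixpoint:
pass 1:
  A via A→a b: +{a}
  A via A→b A: +{b}
  S via S→A S a: +{a,b}
  FIRST(S)={a,b}  FIRST(A)={a,b}
pass 2: (stable)
  FIRST(S)={a,b}  FIRST(A)={a,b}

FOLLOW iteration:
initialize: $ ∈ FOLLOW(S)
iter 1:
  A→A A a: FOLLOW(A) ⊇ FIRST(A) = {a,b}; new: +{a,b}
  S→A S a: FOLLOW(S) ⊇ FIRST(a) = {a}; new: +{a}
  FOLLOW[S]={$,a}  FOLLOW[A]={a,b}
iter 2: done
  FOLLOW[S]={$,a}  FOLLOW[A]={a,b}

FOLLOW(S) = ["$", "a"]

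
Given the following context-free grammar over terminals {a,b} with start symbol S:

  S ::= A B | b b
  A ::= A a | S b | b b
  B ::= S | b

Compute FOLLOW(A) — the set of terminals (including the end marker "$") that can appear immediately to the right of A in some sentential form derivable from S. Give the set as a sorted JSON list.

FIRST sets, iterate to fixpoint:
pass 1:
  A via A→b b: +{b}
  B via B→b: +{b}
  S via S→A B: +{b}
  FIRST[S]={b}  FIRST[A]={b}  FIRST[B]={b}
pass 2: — fixpoint
  FIRST[S]={b}  FIRST[A]={b}  FIRST[B]={b}

FOLLOW iteration:
seed FOLLOW(S) with $
round 1:
  A→A a: FOLLOW(A) ⊇ FIRST(a) = {a}; new: +{a}
  A→S b: FOLLOW(S) ⊇ FIRST(b) = {b}; new: +{b}
  S→A B: FOLLOW(A) ⊇ FIRST(B) = {b}; new: +{b}
  S→A B: FOLLOW(B) ⊇ FOLLOW(S) ⊇ {$,b}; new: +{$,b}
  S: {$,b}  A: {a,b}  B: {$,b}
round 2: (stable)
  S: {$,b}  A: {a,b}  B: {$,b}

FOLLOW(A) = ["a", "b"]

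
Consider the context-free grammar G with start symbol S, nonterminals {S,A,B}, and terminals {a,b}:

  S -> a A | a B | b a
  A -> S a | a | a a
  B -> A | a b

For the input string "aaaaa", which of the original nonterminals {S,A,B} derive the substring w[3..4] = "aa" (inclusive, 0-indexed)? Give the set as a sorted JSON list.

Convert to CNF:
  S -> T0 A | T0 B | T1 T0
  A -> S T0 | T0 T0 | a
  B -> S T0 | T0 T0 | T0 T1 | a
  T0 -> a
  T1 -> b

CYK fill (cells [i..j] with 3 ≤ i ≤ j ≤ 4 only):
  cell(3,3) a: {A,B,T0}  orig:{A,B}
  cell(4,4) a: {A,B,T0}  orig:{A,B}
  cell(3,4) aa: {A,B,S}

Original NTs in T[3,4] deriving "aa": ["A", "B", "S"]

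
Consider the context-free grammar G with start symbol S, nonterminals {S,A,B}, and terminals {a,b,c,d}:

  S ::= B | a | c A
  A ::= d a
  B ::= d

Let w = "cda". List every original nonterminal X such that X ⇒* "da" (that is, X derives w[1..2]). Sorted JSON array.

CNF form of G:
  S -> T2 A | a | d
  A -> T0 T1
  B -> d
  T0 -> d
  T1 -> a
  T2 -> c

Fill CYK table bottom-up, restricted to cells inside w[1..2]:
  cell(1,1) d: {B,S,T0}  orig:{B,S}
  cell(2,2) a: {S,T1}  orig:{S}
  cell(1,2) da: {A}

Original NTs in T[1,2] deriving "da": ["A"]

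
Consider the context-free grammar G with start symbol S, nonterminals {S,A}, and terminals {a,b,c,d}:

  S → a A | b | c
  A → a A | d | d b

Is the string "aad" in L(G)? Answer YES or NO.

CNF form of G:
  S -> T0 A | b | c
  A -> T0 A | T1 T2 | d
  T0 -> a
  T1 -> d
  T2 -> b

CYK fill:
  [0..0]={T0}  "a"  orig:{}
  [1..1]={T0}  "a"  orig:{}
  [2..2]={A,T1}  "d"  orig:{A}
  [0..1]=∅  "aa"
  [1..2]={A,S}  "ad"
  [0..2]={A,S}  "aad"

S ∈ T[0,2] ⇒ YES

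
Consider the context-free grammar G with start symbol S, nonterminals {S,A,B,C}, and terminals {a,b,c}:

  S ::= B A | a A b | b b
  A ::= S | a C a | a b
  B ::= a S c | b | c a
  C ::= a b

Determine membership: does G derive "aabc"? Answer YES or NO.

CNF form of G:
  S -> B A | T0 X6 | T1 T1
  A -> B A | T0 T1 | T0 X3 | T0 X4 | T1 T1
  B -> T0 X5 | T2 T0 | b
  C -> T0 T1
  T0 -> a
  T1 -> b
  T2 -> c
  X3 -> A T1
  X4 -> C T0
  X5 -> S T2
  X6 -> A T1

CYK table (by increasing span):
  T[0,0] 'a' = {T0}  orig:{}
  T[1,1] 'a' = {T0}  orig:{}
  T[2,2] 'b' = {B,T1}  orig:{B}
  T[3,3] 'c' = {T2}  orig:{}
  T[0,1] 'aa' = ∅
  T[1,2] 'ab' = {A,C}
  T[2,3] 'bc' = ∅
  T[0,2] 'aab' = ∅
  T[1,3] 'abc' = ∅
  T[0,3] 'aabc' = ∅

S ∉ T[0,3] ⇒ NO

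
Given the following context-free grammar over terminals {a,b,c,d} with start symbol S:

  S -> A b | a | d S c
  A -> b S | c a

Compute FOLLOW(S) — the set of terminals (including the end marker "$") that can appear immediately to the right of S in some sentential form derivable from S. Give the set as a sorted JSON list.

Compute FIRST by fixpoint:
round 1:
  A via A→b S: +{b}
  A via A→c a: +{c}
  S via S→A b: +{b,c}
  S via S→a: +{a}
  S via S→d S c: +{d}
  FIRST[S]={a,b,c,d}  FIRST[A]={b,c}
round 2: (stable)
  FIRST[S]={a,b,c,d}  FIRST[A]={b,c}

FOLLOW sets:
initialize: $ ∈ FOLLOW(S)
iter 1:
  S→A b: FOLLOW(A) ⊇ FIRST(b) = {b}; new: +{b}
  S→d S c: FOLLOW(S) ⊇ FIRST(c) = {c}; new: +{c}
  S: {$,c}  A: {b}
iter 2:
  A→b S: FOLLOW(S) ⊇ FOLLOW(A) ⊇ {b}; new: +{b}
  S: {$,b,c}  A: {b}
iter 3: (stable)
  S: {$,b,c}  A: {b}

FOLLOW(S) = ["$", "b", "c"]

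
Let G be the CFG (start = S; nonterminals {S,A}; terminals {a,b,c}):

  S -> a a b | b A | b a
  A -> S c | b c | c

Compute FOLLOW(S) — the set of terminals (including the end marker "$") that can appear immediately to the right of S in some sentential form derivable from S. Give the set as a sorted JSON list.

Compute FIRST by fixpoint:
round 1:
  A via A→b c: +{b}
  A via A→c: +{c}
  S via S→a a b: +{a}
  S via S→b A: +{b}
  S: {a,b}  A: {b,c}
round 2:
  A via A→S c: +{a}
  S: {a,b}  A: {a,b,c}
round 3: (stable)
  S: {a,b}  A: {a,b,c}

Compute FOLLOW by fixpoint:
seed FOLLOW(S) with $
[1]
  A→S c: FOLLOW(S) ⊇ FIRST(c) = {c}; new: +{c}
  S→b A: FOLLOW(A) ⊇ FOLLOW(S) ⊇ {$,c}; new: +{$,c}
  FOLLOW(S)={$,c}  FOLLOW(A)={$,c}
[2] (no change)
  FOLLOW(S)={$,c}  FOLLOW(A)={$,c}

FOLLOW(S) = ["$", "c"]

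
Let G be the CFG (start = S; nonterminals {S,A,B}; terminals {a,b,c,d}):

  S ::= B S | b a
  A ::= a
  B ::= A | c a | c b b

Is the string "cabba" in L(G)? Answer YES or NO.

CNF form of G:
  S -> B S | T2 T1
  A -> a
  B -> T0 T1 | T0 X3 | a
  T0 -> c
  T1 -> a
  T2 -> b
  X3 -> T2 T2

Fill CYK table bottom-up:
  [0..0]={T0}  "c"  orig:{}
  [1..1]={A,B,T1}  "a"  orig:{A,B}
  [2..2]={T2}  "b"  orig:{}
  [3..3]={T2}  "b"  orig:{}
  [4..4]={A,B,T1}  "a"  orig:{A,B}
  [0..1]={B}  "ca"
  [1..2]=∅  "ab"
  [2..3]={X3}  "bb"  orig:{}
  [3..4]={S}  "ba"
  [0..2]=∅  "cab"
  [1..3]=∅  "abb"
  [2..4]=∅  "bba"
  [0..3]=∅  "cabb"
  [1..4]=∅  "abba"
  [0..4]=∅  "cabba"

S ∉ T[0,4] ⇒ NO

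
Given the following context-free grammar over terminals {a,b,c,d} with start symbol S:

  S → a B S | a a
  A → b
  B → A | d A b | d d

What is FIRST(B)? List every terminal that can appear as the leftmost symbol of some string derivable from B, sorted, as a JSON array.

Compute FIRST by fixpoint:
round 1:
  A via A→b: +{b}
  B via B→A: +{b}
  B via B→d A b: +{d}
  S via S→a B S: +{a}
  FIRST(S)={a}  FIRST(A)={b}  FIRST(B)={b,d}
round 2: — fixpoint
  FIRST(S)={a}  FIRST(A)={b}  FIRST(B)={b,d}

FIRST(B) = ["b", "d"]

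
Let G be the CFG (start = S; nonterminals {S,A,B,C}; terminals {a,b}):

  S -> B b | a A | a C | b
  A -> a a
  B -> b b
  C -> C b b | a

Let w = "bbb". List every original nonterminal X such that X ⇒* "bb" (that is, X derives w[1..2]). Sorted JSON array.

Convert to CNF:
  S -> B T1 | T0 A | T0 C | b
  A -> T0 T0
  B -> T1 T1
  C -> C X2 | a
  T0 -> a
  T1 -> b
  X2 -> T1 T1

CYK table (by increasing span), restricted to cells inside w[1..2]:
  cell(1,1) b: {S,T1}  orig:{S}
  cell(2,2) b: {S,T1}  orig:{S}
  cell(1,2) bb: {B,X2}  orig:{B}

Original NTs in T[1,2] deriving "bb": ["B"]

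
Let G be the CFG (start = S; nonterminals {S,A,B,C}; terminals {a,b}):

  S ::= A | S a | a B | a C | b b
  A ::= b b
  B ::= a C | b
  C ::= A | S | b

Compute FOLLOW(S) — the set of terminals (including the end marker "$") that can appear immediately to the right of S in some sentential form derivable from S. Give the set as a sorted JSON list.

Compute FIRST by fixpoint:
pass 1:
  A via A→b b: +{b}
  B via B→a C: +{a}
  B via B→b: +{b}
  C via C→A: +{b}
  S via S→A: +{b}
  S via S→a B: +{a}
  FIRST(S)={a,b}  FIRST(A)={b}  FIRST(B)={a,b}  FIRST(C)={b}
pass 2:
  C via C→S: +{a}
  FIRST(S)={a,b}  FIRST(A)={b}  FIRST(B)={a,b}  FIRST(C)={a,b}
pass 3: (no change)
  FIRST(S)={a,b}  FIRST(A)={b}  FIRST(B)={a,b}  FIRST(C)={a,b}

FOLLOW sets:
FOLLOW(S) := {$}
round 1:
  S→A: FOLLOW(A) ⊇ FOLLOW(S) ⊇ {$}; new: +{$}
  S→S a: FOLLOW(S) ⊇ FIRST(a) = {a}; new: +{a}
  S→a B: FOLLOW(B) ⊇ FOLLOW(S) ⊇ {$,a}; new: +{$,a}
  S→a C: FOLLOW(C) ⊇ FOLLOW(S) ⊇ {$,a}; new: +{$,a}
  FOLLOW(S)={$,a}  FOLLOW(A)={$}  FOLLOW(B)={$,a}  FOLLOW(C)={$,a}
round 2:
  C→A: FOLLOW(A) ⊇ FOLLOW(C) ⊇ {$,a}; new: +{a}
  FOLLOW(S)={$,a}  FOLLOW(A)={$,a}  FOLLOW(B)={$,a}  FOLLOW(C)={$,a}
round 3: (no change)
  FOLLOW(S)={$,a}  FOLLOW(A)={$,a}  FOLLOW(B)={$,a}  FOLLOW(C)={$,a}

FOLLOW(S) = ["$", "a"]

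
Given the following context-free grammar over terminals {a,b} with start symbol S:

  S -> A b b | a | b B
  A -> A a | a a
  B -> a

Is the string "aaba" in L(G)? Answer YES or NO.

Convert to CNF:
  S -> A X2 | T1 B | a
  A -> A T0 | T0 T0
  B -> a
  T0 -> a
  T1 -> b
  X2 -> T1 T1

CYK fill:
  cell(0,0) a: {B,S,T0}  orig:{B,S}
  cell(1,1) a: {B,S,T0}  orig:{B,S}
  cell(2,2) b: {T1}  orig:{}
  cell(3,3) a: {B,S,T0}  orig:{B,S}
  cell(0,1) aa: {A}
  cell(1,2) ab: ∅
  cell(2,3) ba: {S}
  cell(0,2) aab: ∅
  cell(1,3) aba: ∅
  cell(0,3) aaba: ∅

S ∉ T[0,3] ⇒ NO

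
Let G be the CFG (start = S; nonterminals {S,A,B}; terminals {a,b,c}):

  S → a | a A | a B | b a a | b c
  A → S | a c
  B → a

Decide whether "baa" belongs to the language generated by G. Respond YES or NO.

Convert to CNF:
  S -> T0 A | T0 B | T2 T1 | T2 X4 | a
  A -> T0 A | T0 B | T0 T1 | T2 T1 | T2 X3 | a
  B -> a
  T0 -> a
  T1 -> c
  T2 -> b
  X3 -> T0 T0
  X4 -> T0 T0

CYK table (by increasing span):
  T[0,0] 'b' = {T2}  orig:{}
  T[1,1] 'a' = {A,B,S,T0}  orig:{A,B,S}
  T[2,2] 'a' = {A,B,S,T0}  orig:{A,B,S}
  T[0,1] 'ba' = ∅
  T[1,2] 'aa' = {A,S,X3,X4}  orig:{A,S}
  T[0,2] 'baa' = {A,S}

S ∈ T[0,2] ⇒ YES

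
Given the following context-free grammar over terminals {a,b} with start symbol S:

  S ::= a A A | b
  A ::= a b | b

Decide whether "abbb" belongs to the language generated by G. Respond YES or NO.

CNF form of G:
  S -> T0 X2 | b
  A -> T0 T1 | b
  T0 -> a
  T1 -> b
  X2 -> A A

CYK table (by increasing span):
  T[0,0] 'a' = {T0}  orig:{}
  T[1,1] 'b' = {A,S,T1}  orig:{A,S}
  T[2,2] 'b' = {A,S,T1}  orig:{A,S}
  T[3,3] 'b' = {A,S,T1}  orig:{A,S}
  T[0,1] 'ab' = {A}
  T[1,2] 'bb' = {X2}  orig:{}
  T[2,3] 'bb' = {X2}  orig:{}
  T[0,2] 'abb' = {S,X2}  orig:{S}
  T[1,3] 'bbb' = ∅
  T[0,3] 'abbb' = ∅

S ∉ T[0,3] ⇒ NO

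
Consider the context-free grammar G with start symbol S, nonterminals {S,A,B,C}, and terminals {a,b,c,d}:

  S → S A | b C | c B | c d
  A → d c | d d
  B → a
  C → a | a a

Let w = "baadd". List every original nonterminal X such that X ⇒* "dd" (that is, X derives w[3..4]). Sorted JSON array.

Convert to CNF:
  S -> S A | T1 B | T1 T0 | T3 C
  A -> T0 T0 | T0 T1
  B -> a
  C -> T2 T2 | a
  T0 -> d
  T1 -> c
  T2 -> a
  T3 -> b

CYK table (by increasing span) (cells [i..j] with 3 ≤ i ≤ j ≤ 4 only):
  [3..3]={T0}  "d"  orig:{}
  [4..4]={T0}  "d"  orig:{}
  [3..4]={A}  "dd"

Original NTs in T[3,4] deriving "dd": ["A"]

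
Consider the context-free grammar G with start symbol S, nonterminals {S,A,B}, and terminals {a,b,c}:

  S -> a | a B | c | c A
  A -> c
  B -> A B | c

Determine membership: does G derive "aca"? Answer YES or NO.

CNF form of G:
  S -> T0 B | T1 A | a | c
  A -> c
  B -> A B | c
  T0 -> a
  T1 -> c

CYK table (by increasing span):
  [0..0]={S,T0}  "a"  orig:{S}
  [1..1]={A,B,S,T1}  "c"  orig:{A,B,S}
  [2..2]={S,T0}  "a"  orig:{S}
  [0..1]={S}  "ac"
  [1..2]=∅  "ca"
  [0..2]=∅  "aca"

S ∉ T[0,2] ⇒ NO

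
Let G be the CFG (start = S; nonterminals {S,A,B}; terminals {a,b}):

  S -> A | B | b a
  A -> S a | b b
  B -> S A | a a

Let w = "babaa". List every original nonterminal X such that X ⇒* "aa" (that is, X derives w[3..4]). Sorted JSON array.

CNF form of G:
  S -> S A | S T0 | T0 T0 | T1 T0 | T1 T1
  A -> S T0 | T1 T1
  B -> S A | T0 T0
  T0 -> a
  T1 -> b

CYK fill, restricted to cells inside w[3..4]:
  T[3,3] 'a' = {T0}  orig:{}
  T[4,4] 'a' = {T0}  orig:{}
  T[3,4] 'aa' = {B,S}

Original NTs in T[3,4] deriving "aa": ["B", "S"]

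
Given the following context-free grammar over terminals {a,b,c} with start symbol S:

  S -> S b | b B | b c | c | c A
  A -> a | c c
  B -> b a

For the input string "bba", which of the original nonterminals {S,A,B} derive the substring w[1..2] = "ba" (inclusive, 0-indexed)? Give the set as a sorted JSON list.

Convert to CNF:
  S -> S T1 | T0 A | T1 B | T1 T0 | c
  A -> T0 T0 | a
  B -> T1 T2
  T0 -> c
  T1 -> b
  T2 -> a

Fill CYK table bottom-up, restricted to cells inside w[1..2]:
  [1..1]={T1}  "b"  orig:{}
  [2..2]={A,T2}  "a"  orig:{A}
  [1..2]={B}  "ba"

Original NTs in T[1,2] deriving "ba": ["B"]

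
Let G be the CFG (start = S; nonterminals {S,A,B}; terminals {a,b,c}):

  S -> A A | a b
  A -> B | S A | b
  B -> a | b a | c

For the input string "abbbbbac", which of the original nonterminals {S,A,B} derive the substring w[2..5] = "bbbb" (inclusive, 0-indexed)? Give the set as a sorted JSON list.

CNF form of G:
  S -> A A | T1 T0
  A -> S A | T0 T1 | a | b | c
  B -> T0 T1 | a | c
  T0 -> b
  T1 -> a

Fill CYK table bottom-up (cells [i..j] with 2 ≤ i ≤ j ≤ 5 only):
  cell(2,2) b: {A,T0}  orig:{A}
  cell(3,3) b: {A,T0}  orig:{A}
  cell(4,4) b: {A,T0}  orig:{A}
  cell(5,5) b: {A,T0}  orig:{A}
  cell(2,3) bb: {S}
  cell(3,4) bb: {S}
  cell(4,5) bb: {S}
  cell(2,4) bbb: {A}
  cell(3,5) bbb: {A}
  cell(2,5) bbbb: {S}

Original NTs in T[2,5] deriving "bbbb": ["S"]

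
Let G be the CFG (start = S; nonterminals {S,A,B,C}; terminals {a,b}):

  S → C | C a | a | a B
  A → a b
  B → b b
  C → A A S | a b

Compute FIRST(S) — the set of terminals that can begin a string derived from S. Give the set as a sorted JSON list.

FIRST iteration:
[1]
  A via A→a b: +{a}
  B via B→b b: +{b}
  C via C→A A S: +{a}
  S via S→C: +{a}
  S: {a}  A: {a}  B: {b}  C: {a}
[2] done
  S: {a}  A: {a}  B: {b}  C: {a}

FIRST(S) = ["a"]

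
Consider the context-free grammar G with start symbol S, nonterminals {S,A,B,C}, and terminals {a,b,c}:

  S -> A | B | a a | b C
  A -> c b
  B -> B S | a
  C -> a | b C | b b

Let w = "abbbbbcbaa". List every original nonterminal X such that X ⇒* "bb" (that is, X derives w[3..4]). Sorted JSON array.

Convert to CNF:
  S -> B S | T0 T1 | T1 C | T2 T2 | a
  A -> T0 T1
  B -> B S | a
  C -> T1 C | T1 T1 | a
  T0 -> c
  T1 -> b
  T2 -> a

CYK table (by increasing span), restricted to cells inside w[3..4]:
  [3..3]={T1}  "b"  orig:{}
  [4..4]={T1}  "b"  orig:{}
  [3..4]={C}  "bb"

Original NTs in T[3,4] deriving "bb": ["C"]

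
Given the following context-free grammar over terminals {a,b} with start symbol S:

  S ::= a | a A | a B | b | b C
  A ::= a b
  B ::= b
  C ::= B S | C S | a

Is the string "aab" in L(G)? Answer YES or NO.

CNF form of G:
  S -> T0 A | T0 B | T1 C | a | b
  A -> T0 T1
  B -> b
  C -> B S | C S | a
  T0 -> a
  T1 -> b

CYK fill:
  [0..0]={C,S,T0}  "a"  orig:{C,S}
  [1..1]={C,S,T0}  "a"  orig:{C,S}
  [2..2]={B,S,T1}  "b"  orig:{B,S}
  [0..1]={C}  "aa"
  [1..2]={A,C,S}  "ab"
  [0..2]={C,S}  "aab"

S ∈ T[0,2] ⇒ YES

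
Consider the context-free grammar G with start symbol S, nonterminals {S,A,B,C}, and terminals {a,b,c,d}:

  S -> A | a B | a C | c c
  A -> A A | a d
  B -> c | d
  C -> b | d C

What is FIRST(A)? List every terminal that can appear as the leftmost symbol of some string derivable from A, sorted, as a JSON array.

FIRST sets, iterate to fixpoint:
round 1:
  A via A→a d: +{a}
  B via B→c: +{c}
  B via B→d: +{d}
  C via C→b: +{b}
  C via C→d C: +{d}
  S via S→A: +{a}
  S via S→c c: +{c}
  S: {a,c}  A: {a}  B: {c,d}  C: {b,d}
round 2: (stable)
  S: {a,c}  A: {a}  B: {c,d}  C: {b,d}

FIRST(A) = ["a"]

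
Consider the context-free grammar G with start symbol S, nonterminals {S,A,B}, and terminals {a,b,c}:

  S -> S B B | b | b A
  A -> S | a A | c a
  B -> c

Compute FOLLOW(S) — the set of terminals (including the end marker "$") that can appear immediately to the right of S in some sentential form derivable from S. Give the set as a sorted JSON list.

Compute FIRST by fixpoint:
[1]
  A via A→a A: +{a}
  A via A→c a: +{c}
  B via B→c: +{c}
  S via S→b: +{b}
  S: {b}  A: {a,c}  B: {c}
[2]
  A via A→S: +{b}
  S: {b}  A: {a,b,c}  B: {c}
[3] — fixpoint
  S: {b}  A: {a,b,c}  B: {c}

FOLLOW sets:
FOLLOW(S) := {$}
[1]
  S→S B B: FOLLOW(S) ⊇ FIRST(B) = {c}; new: +{c}
  S→S B B: FOLLOW(B) ⊇ FIRST(B) = {c}; new: +{c}
  S→S B B: FOLLOW(B) ⊇ FOLLOW(S) ⊇ {$,c}; new: +{$}
  S→b A: FOLLOW(A) ⊇ FOLLOW(S) ⊇ {$,c}; new: +{$,c}
  FOLLOW(S)={$,c}  FOLLOW(A)={$,c}  FOLLOW(B)={$,c}
[2] (stable)
  FOLLOW(S)={$,c}  FOLLOW(A)={$,c}  FOLLOW(B)={$,c}

FOLLOW(S) = ["$", "c"]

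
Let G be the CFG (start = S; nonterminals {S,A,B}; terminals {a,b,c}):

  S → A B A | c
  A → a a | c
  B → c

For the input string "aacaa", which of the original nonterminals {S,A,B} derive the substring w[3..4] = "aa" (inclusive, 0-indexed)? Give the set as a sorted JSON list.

Convert to CNF:
  S -> A X1 | c
  A -> T0 T0 | c
  B -> c
  T0 -> a
  X1 -> B A

Fill CYK table bottom-up (cells [i..j] with 3 ≤ i ≤ j ≤ 4 only):
  cell(3,3) a: {T0}  orig:{}
  cell(4,4) a: {T0}  orig:{}
  cell(3,4) aa: {A}

Original NTs in T[3,4] deriving "aa": ["A"]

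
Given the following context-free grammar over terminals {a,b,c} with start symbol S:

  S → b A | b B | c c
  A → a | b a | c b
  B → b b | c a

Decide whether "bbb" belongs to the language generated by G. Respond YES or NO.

Convert to CNF:
  S -> T0 A | T0 B | T2 T2
  A -> T0 T1 | T2 T0 | a
  B -> T0 T0 | T2 T1
  T0 -> b
  T1 -> a
  T2 -> c

CYK table (by increasing span):
  [0..0]={T0}  "b"  orig:{}
  [1..1]={T0}  "b"  orig:{}
  [2..2]={T0}  "b"  orig:{}
  [0..1]={B}  "bb"
  [1..2]={B}  "bb"
  [0..2]={S}  "bbb"

S ∈ T[0,2] ⇒ YES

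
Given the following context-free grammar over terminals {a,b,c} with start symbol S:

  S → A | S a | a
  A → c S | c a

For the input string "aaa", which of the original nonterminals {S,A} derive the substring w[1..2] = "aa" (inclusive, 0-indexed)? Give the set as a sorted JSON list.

CNF form of G:
  S -> S T1 | T0 S | T0 T1 | a
  A -> T0 S | T0 T1
  T0 -> c
  T1 -> a

CYK fill (cells [i..j] with 1 ≤ i ≤ j ≤ 2 only):
  [1..1]={S,T1}  "a"  orig:{S}
  [2..2]={S,T1}  "a"  orig:{S}
  [1..2]={S}  "aa"

Original NTs in T[1,2] deriving "aa": ["S"]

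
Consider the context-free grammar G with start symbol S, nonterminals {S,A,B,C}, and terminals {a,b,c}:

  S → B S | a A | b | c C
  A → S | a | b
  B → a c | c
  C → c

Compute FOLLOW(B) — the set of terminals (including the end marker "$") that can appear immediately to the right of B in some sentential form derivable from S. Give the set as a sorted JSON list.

FIRST sets, iterate to fixpoint:
round 1:
  A via A→a: +{a}
  A via A→b: +{b}
  B via B→a c: +{a}
  B via B→c: +{c}
  C via C→c: +{c}
  S via S→B S: +{a,c}
  S via S→b: +{b}
  FIRST[S]={a,b,c}  FIRST[A]={a,b}  FIRST[B]={a,c}  FIRST[C]={c}
round 2:
  A via A→S: +{c}
  FIRST[S]={a,b,c}  FIRST[A]={a,b,c}  FIRST[B]={a,c}  FIRST[C]={c}
round 3: (no change)
  FIRST[S]={a,b,c}  FIRST[A]={a,b,c}  FIRST[B]={a,c}  FIRST[C]={c}

FOLLOW sets:
seed FOLLOW(S) with $
[1]
  S→B S: FOLLOW(B) ⊇ FIRST(S) = {a,b,c}; new: +{a,b,c}
  S→a A: FOLLOW(A) ⊇ FOLLOW(S) ⊇ {$}; new: +{$}
  S→c C: FOLLOW(C) ⊇ FOLLOW(S) ⊇ {$}; new: +{$}
  S: {$}  A: {$}  B: {a,b,c}  C: {$}
[2] (stable)
  S: {$}  A: {$}  B: {a,b,c}  C: {$}

FOLLOW(B) = ["a", "b", "c"]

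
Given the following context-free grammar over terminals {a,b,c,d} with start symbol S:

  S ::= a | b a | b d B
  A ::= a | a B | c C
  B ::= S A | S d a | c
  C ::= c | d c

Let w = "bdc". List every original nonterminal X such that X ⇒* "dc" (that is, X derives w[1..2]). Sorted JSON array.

Convert to CNF:
  S -> T3 T0 | T3 X5 | a
  A -> T0 B | T1 C | a
  B -> S A | S X4 | c
  C -> T2 T1 | c
  T0 -> a
  T1 -> c
  T2 -> d
  T3 -> b
  X4 -> T2 T0
  X5 -> T2 B

CYK table (by increasing span) — only the sub-triangle for w[1..2]:
  cell(1,1) d: {T2}  orig:{}
  cell(2,2) c: {B,C,T1}  orig:{B,C}
  cell(1,2) dc: {C,X5}  orig:{C}

Original NTs in T[1,2] deriving "dc": ["C"]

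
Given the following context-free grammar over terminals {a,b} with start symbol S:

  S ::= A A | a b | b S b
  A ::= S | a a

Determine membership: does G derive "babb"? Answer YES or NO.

Convert to CNF:
  S -> A A | T0 T1 | T1 X3
  A -> A A | T0 T0 | T0 T1 | T1 X2
  T0 -> a
  T1 -> b
  X2 -> S T1
  X3 -> S T1

CYK fill:
  cell(0,0) b: {T1}  orig:{}
  cell(1,1) a: {T0}  orig:{}
  cell(2,2) b: {T1}  orig:{}
  cell(3,3) b: {T1}  orig:{}
  cell(0,1) ba: ∅
  cell(1,2) ab: {A,S}
  cell(2,3) bb: ∅
  cell(0,2) bab: ∅
  cell(1,3) abb: {X2,X3}  orig:{}
  cell(0,3) babb: {A,S}

S ∈ T[0,3] ⇒ YES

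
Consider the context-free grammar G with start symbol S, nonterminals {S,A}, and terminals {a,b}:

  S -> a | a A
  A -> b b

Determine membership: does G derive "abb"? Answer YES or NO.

Convert to CNF:
  S -> T1 A | a
  A -> T0 T0
  T0 -> b
  T1 -> a

Fill CYK table bottom-up:
  cell(0,0) a: {S,T1}  orig:{S}
  cell(1,1) b: {T0}  orig:{}
  cell(2,2) b: {T0}  orig:{}
  cell(0,1) ab: ∅
  cell(1,2) bb: {A}
  cell(0,2) abb: {S}

S ∈ T[0,2] ⇒ YES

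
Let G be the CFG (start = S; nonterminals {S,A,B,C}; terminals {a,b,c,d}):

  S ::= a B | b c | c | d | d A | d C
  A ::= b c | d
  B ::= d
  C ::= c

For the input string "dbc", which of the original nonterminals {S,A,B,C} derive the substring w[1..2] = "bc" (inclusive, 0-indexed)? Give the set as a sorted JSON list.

Convert to CNF:
  S -> T0 T1 | T2 B | T3 A | T3 C | c | d
  A -> T0 T1 | d
  B -> d
  C -> c
  T0 -> b
  T1 -> c
  T2 -> a
  T3 -> d

CYK fill — only the sub-triangle for w[1..2]:
  cell(1,1) b: {T0}  orig:{}
  cell(2,2) c: {C,S,T1}  orig:{C,S}
  cell(1,2) bc: {A,S}

Original NTs in T[1,2] deriving "bc": ["A", "S"]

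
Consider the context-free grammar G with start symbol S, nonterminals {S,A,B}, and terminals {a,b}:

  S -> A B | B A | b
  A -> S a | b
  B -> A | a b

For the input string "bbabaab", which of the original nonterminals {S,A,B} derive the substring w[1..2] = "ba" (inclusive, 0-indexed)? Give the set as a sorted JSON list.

CNF form of G:
  S -> A B | B A | b
  A -> S T0 | b
  B -> S T0 | T0 T1 | b
  T0 -> a
  T1 -> b

CYK table (by increasing span) — only the sub-triangle for w[1..2]:
  [1..1]={A,B,S,T1}  "b"  orig:{A,B,S}
  [2..2]={T0}  "a"  orig:{}
  [1..2]={A,B}  "ba"

Original NTs in T[1,2] deriving "ba": ["A", "B"]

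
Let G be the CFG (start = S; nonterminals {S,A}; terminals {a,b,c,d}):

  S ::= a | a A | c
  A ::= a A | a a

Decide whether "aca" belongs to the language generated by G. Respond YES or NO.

CNF form of G:
  S -> T0 A | a | c
  A -> T0 A | T0 T0
  T0 -> a

CYK table (by increasing span):
  cell(0,0) a: {S,T0}  orig:{S}
  cell(1,1) c: {S}
  cell(2,2) a: {S,T0}  orig:{S}
  cell(0,1) ac: ∅
  cell(1,2) ca: ∅
  cell(0,2) aca: ∅

S ∉ T[0,2] ⇒ NO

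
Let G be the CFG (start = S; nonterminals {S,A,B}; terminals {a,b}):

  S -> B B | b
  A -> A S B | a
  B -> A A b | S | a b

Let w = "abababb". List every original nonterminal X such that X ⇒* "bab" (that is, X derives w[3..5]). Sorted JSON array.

CNF form of G:
  S -> B B | b
  A -> A X2 | a
  B -> A X3 | B B | T1 T0 | b
  T0 -> b
  T1 -> a
  X2 -> S B
  X3 -> A T0

Fill CYK table bottom-up (cells [i..j] with 3 ≤ i ≤ j ≤ 5 only):
  cell(3,3) b: {B,S,T0}  orig:{B,S}
  cell(4,4) a: {A,T1}  orig:{A}
  cell(5,5) b: {B,S,T0}  orig:{B,S}
  cell(3,4) ba: ∅
  cell(4,5) ab: {B,X3}  orig:{B}
  cell(3,5) bab: {B,S,X2}  orig:{B,S}

Original NTs in T[3,5] deriving "bab": ["B", "S"]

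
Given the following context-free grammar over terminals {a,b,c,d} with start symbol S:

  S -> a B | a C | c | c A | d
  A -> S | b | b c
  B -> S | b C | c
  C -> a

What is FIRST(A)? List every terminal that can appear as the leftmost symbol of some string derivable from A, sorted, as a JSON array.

FIRST iteration:
iter 1:
  A via A→b: +{b}
  B via B→b C: +{b}
  B via B→c: +{c}
  C via C→a: +{a}
  S via S→a B: +{a}
  S via S→c: +{c}
  S via S→d: +{d}
  S: {a,c,d}  A: {b}  B: {b,c}  C: {a}
iter 2:
  A via A→S: +{a,c,d}
  B via B→S: +{a,d}
  S: {a,c,d}  A: {a,b,c,d}  B: {a,b,c,d}  C: {a}
iter 3: (no change)
  S: {a,c,d}  A: {a,b,c,d}  B: {a,b,c,d}  C: {a}

FIRST(A) = ["a", "b", "c", "d"]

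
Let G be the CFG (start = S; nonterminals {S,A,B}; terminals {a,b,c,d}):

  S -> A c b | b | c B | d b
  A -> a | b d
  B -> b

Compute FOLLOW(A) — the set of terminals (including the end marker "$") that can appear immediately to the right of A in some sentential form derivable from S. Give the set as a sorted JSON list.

FIRST iteration:
round 1:
  A via A→a: +{a}
  A via A→b d: +{b}
  B via B→b: +{b}
  S via S→A c b: +{a,b}
  S via S→c B: +{c}
  S via S→d b: +{d}
  FIRST[S]={a,b,c,d}  FIRST[A]={a,b}  FIRST[B]={b}
round 2: done
  FIRST[S]={a,b,c,d}  FIRST[A]={a,b}  FIRST[B]={b}

FOLLOW sets:
seed FOLLOW(S) with $
round 1:
  S→A c b: FOLLOW(A) ⊇ FIRST(c) = {c}; new: +{c}
  S→c B: FOLLOW(B) ⊇ FOLLOW(S) ⊇ {$}; new: +{$}
  S: {$}  A: {c}  B: {$}
round 2: done
  S: {$}  A: {c}  B: {$}

FOLLOW(A) = ["c"]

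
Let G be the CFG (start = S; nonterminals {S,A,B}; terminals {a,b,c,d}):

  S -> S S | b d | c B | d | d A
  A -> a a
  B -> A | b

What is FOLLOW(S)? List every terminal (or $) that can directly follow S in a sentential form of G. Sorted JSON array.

FIRST iteration:
round 1:
  A via A→a a: +{a}
  B via B→A: +{a}
  B via B→b: +{b}
  S via S→b d: +{b}
  S via S→c B: +{c}
  S via S→d: +{d}
  S: {b,c,d}  A: {a}  B: {a,b}
round 2: (no change)
  S: {b,c,d}  A: {a}  B: {a,b}

FOLLOW sets:
initialize: $ ∈ FOLLOW(S)
pass 1:
  S→S S: FOLLOW(S) ⊇ FIRST(S) = {b,c,d}; new: +{b,c,d}
  S→c B: FOLLOW(B) ⊇ FOLLOW(S) ⊇ {$,b,c,d}; new: +{$,b,c,d}
  S→d A: FOLLOW(A) ⊇ FOLLOW(S) ⊇ {$,b,c,d}; new: +{$,b,c,d}
  FOLLOW(S)={$,b,c,d}  FOLLOW(A)={$,b,c,d}  FOLLOW(B)={$,b,c,d}
pass 2: (stable)
  FOLLOW(S)={$,b,c,d}  FOLLOW(A)={$,b,c,d}  FOLLOW(B)={$,b,c,d}

FOLLOW(S) = ["$", "b", "c", "d"]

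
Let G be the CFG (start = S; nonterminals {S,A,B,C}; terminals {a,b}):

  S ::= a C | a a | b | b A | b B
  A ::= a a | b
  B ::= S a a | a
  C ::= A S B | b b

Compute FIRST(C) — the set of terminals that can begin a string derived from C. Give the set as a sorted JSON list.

FIRST iteration:
pass 1:
  A via A→a a: +{a}
  A via A→b: +{b}
  B via B→a: +{a}
  C via C→A S B: +{a,b}
  S via S→a C: +{a}
  S via S→b: +{b}
  FIRST[S]={a,b}  FIRST[A]={a,b}  FIRST[B]={a}  FIRST[C]={a,b}
pass 2:
  B via B→S a a: +{b}
  FIRST[S]={a,b}  FIRST[A]={a,b}  FIRST[B]={a,b}  FIRST[C]={a,b}
pass 3: (stable)
  FIRST[S]={a,b}  FIRST[A]={a,b}  FIRST[B]={a,b}  FIRST[C]={a,b}

FIRST(C) = ["a", "b"]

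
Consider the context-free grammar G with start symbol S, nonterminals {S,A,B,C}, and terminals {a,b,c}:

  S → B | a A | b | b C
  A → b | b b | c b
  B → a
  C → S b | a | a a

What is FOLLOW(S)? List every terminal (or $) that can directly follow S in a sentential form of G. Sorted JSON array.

FIRST iteration:
round 1:
  A via A→b: +{b}
  A via A→c b: +{c}
  B via B→a: +{a}
  C via C→a: +{a}
  S via S→B: +{a}
  S via S→b: +{b}
  FIRST[S]={a,b}  FIRST[A]={b,c}  FIRST[B]={a}  FIRST[C]={a}
round 2:
  C via C→S b: +{b}
  FIRST[S]={a,b}  FIRST[A]={b,c}  FIRST[B]={a}  FIRST[C]={a,b}
round 3: done
  FIRST[S]={a,b}  FIRST[A]={b,c}  FIRST[B]={a}  FIRST[C]={a,b}

FOLLOW sets:
initialize: $ ∈ FOLLOW(S)
round 1:
  C→S b: FOLLOW(S) ⊇ FIRST(b) = {b}; new: +{b}
  S→B: FOLLOW(B) ⊇ FOLLOW(S) ⊇ {$,b}; new: +{$,b}
  S→a A: FOLLOW(A) ⊇ FOLLOW(S) ⊇ {$,b}; new: +{$,b}
  S→b C: FOLLOW(C) ⊇ FOLLOW(S) ⊇ {$,b}; new: +{$,b}
  S: {$,b}  A: {$,b}  B: {$,b}  C: {$,b}
round 2: done
  S: {$,b}  A: {$,b}  B: {$,b}  C: {$,b}

FOLLOW(S) = ["$", "b"]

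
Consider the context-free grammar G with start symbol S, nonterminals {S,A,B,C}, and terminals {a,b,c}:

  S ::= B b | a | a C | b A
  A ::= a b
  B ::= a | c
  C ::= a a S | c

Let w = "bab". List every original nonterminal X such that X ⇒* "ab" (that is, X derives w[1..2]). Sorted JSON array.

Convert to CNF:
  S -> B T1 | T0 C | T1 A | a
  A -> T0 T1
  B -> a | c
  C -> T0 X2 | c
  T0 -> a
  T1 -> b
  X2 -> T0 S

CYK table (by increasing span), restricted to cells inside w[1..2]:
  T[1,1] 'a' = {B,S,T0}  orig:{B,S}
  T[2,2] 'b' = {T1}  orig:{}
  T[1,2] 'ab' = {A,S}

Original NTs in T[1,2] deriving "ab": ["A", "S"]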